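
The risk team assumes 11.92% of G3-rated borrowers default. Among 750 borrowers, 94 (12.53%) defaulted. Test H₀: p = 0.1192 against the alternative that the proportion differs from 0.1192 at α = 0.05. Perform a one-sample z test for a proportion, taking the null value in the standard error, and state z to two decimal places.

p̂ = 94/750 = 0.1253.
Under H₀, SE = √(0.1192·0.8808/750) = √(0.000139988) = 0.0118.
z = (0.1253 − 0.1192)/0.0118 = 0.0061/0.0118 = 0.52.
Two-sided p-value ≈ 2·Φ(−0.518) = 0.6042, so at α = 0.05 we fail to reject H₀.

z = 0.52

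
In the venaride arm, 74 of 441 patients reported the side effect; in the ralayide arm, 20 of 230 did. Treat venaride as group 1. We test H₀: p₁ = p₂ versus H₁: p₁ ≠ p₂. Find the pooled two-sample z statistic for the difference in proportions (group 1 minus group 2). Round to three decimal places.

z = 2.864

p̂₁ = 74/441 = 0.16780, p̂₂ = 20/230 = 0.08696.
Pooled p̂ = (74+20)/(441+230) = 94/671 = 0.14009.
SE = √(0.120464 × 0.0066154) = 0.02823.
z = (0.16780 − 0.08696)/0.02823 = 0.08084/0.02823 = 2.864.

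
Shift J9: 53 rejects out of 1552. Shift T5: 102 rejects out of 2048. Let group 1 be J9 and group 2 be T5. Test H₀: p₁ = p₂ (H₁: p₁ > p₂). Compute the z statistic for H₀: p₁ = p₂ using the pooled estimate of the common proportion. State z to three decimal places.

p̂₁ = 53/1552 ≈ 0.034149, p̂₂ = 102/2048 ≈ 0.049805.
Pooled p̂ = (53+102)/(1552+2048) = 155/3600 = 0.043056.
SE = √(0.0412018 × 0.00113261) = 0.006831.
z = (0.034149 − 0.049805)/0.006831 = -0.015656/0.006831 = -2.292.

z = -2.292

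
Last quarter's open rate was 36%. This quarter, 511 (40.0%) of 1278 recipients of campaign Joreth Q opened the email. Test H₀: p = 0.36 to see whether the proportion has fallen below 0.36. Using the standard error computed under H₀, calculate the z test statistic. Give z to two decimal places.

p̂ = 511/1278 = 0.3998.
Under H₀, SE = √(0.36·0.64/1278) = √(0.000180282) = 0.0134.
z = (0.3998 − 0.36)/0.0134 = 0.0398/0.0134 = 2.97.
p-value = P(Z < 2.967) ≈ 0.9985.

z = 2.97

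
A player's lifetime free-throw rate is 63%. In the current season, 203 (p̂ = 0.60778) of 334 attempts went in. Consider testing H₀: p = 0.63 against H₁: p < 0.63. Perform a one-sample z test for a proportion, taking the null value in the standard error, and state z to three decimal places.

p̂ = 203/334 ≈ 0.60778.
SE = √(p₀(1−p₀)/n) = √(0.2331/334) = 0.02642.
z = (0.60778 − 0.63)/0.02642 = -0.02222/0.02642 = -0.841.
p-value = P(Z < -0.841) ≈ 0.2002.

z = -0.841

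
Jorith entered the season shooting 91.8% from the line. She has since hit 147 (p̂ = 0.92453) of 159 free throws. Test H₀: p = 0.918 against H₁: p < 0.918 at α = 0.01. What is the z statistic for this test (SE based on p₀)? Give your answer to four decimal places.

z = 0.3000

p̂ = 147/159 = 0.924528.
Under H₀, SE = √(0.918·0.082/159) = √(0.000473434) = 0.021759.
z = (0.924528 − 0.918)/0.021759 = 0.006528/0.021759 = 0.3000.
p-value = P(Z < 0.300) ≈ 0.6179; since p > α = 0.01, fail to reject H₀.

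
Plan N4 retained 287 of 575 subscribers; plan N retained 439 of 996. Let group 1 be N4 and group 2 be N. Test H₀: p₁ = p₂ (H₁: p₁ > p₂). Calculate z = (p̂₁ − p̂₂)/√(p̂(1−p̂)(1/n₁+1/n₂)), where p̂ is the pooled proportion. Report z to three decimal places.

z = 2.235

p̂₁ = 287/575 ≈ 0.499130, p̂₂ = 439/996 ≈ 0.440763.
Pooled p̂ = (287+439)/(575+996) = 726/1571 = 0.462126.
SE = √(p̂(1−p̂)(1/n₁+1/n₂)) = √(0.462126·0.537874·0.00274315) = √(0.000681852) = 0.026112.
z = (0.499130 − 0.440763)/0.026112 = 0.058367/0.026112 = 2.235.
p-value = P(Z > 2.235) ≈ 0.0127.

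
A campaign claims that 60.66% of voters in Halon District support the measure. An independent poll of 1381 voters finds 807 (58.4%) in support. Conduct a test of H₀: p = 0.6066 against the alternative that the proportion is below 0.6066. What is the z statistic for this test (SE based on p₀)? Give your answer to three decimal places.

p̂ = 807/1381 ≈ 0.584359.
SE = √(p₀(1−p₀)/n) = √(0.23864/1381) = 0.013145.
z = (0.584359 − 0.6066)/0.013145 = -0.022241/0.013145 = -1.692.
p-value = P(Z < -1.692) ≈ 0.0453.

z = -1.692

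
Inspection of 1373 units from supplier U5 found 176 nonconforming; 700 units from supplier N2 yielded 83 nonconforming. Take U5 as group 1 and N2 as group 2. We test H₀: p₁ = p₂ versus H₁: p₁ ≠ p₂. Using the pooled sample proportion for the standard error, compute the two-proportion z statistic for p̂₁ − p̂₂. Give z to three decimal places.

z = 0.626

p̂₁ = 176/1373 = 0.12819, p̂₂ = 83/700 = 0.11857.
Pooled p̂ = (176+83)/(1373+700) = 259/2073 = 0.12494.
SE = √(p̂(1−p̂)(1/n₁+1/n₂)) = √(0.12494·0.87506·0.0021569) = √(0.000235814) = 0.01536.
z = (0.12819 − 0.11857)/0.01536 = 0.00962/0.01536 = 0.626.
p-value = 2·P(Z > 0.626) ≈ 0.5312.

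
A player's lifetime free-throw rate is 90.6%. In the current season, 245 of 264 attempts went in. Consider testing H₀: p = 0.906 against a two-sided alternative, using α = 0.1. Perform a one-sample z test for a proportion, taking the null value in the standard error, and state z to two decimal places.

p̂ = 245/264 = 0.92803.
SE = √(p₀(1−p₀)/n) = √(0.085164/264) = 0.01796.
z = (0.92803 − 0.906)/0.01796 = 0.02203/0.01796 = 1.23.
p-value = 2·P(Z > 1.227) ≈ 0.2200, so at α = 0.1 we fail to reject H₀.

z = 1.23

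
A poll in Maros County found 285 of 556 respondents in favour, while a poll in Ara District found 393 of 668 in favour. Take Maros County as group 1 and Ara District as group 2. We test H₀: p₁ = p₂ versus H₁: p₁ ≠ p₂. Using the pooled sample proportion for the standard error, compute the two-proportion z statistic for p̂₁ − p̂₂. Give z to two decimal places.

p̂₁ = 285/556 ≈ 0.51259, p̂₂ = 393/668 ≈ 0.58832.
Pooled p̂ = (285+393)/(556+668) = 678/1224 = 0.55392.
SE = √(p̂(1−p̂)(1/n₁+1/n₂)) = √(0.55392·0.44608·0.00329557) = √(0.00081431) = 0.02854.
z = (0.51259 − 0.58832)/0.02854 = -0.07573/0.02854 = -2.65.

z = -2.65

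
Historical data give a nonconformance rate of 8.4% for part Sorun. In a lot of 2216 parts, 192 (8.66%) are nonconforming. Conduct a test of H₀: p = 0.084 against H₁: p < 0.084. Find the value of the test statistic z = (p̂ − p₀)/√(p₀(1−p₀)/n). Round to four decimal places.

z = 0.4485

p̂ = 192/2216 = 0.086643.
Under H₀, SE = √(0.084·0.916/2216) = √(3.4722e-05) = 0.005893.
z = (0.086643 − 0.084)/0.005893 = 0.002643/0.005893 = 0.4485.
p-value = P(Z < 0.448) ≈ 0.6731.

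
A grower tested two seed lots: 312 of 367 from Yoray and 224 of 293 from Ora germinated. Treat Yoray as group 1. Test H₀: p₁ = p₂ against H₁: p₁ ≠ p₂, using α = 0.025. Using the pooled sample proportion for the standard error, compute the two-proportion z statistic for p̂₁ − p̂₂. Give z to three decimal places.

p̂₁ = 312/367 = 0.85014, p̂₂ = 224/293 = 0.76451.
Pooled p̂ = (312+224)/(367+293) = 536/660 = 0.81212.
SE = √(p̂(1−p̂)(1/n₁+1/n₂)) = √(0.81212·0.18788·0.00613776) = √(0.000936502) = 0.03060.
z = (0.85014 − 0.76451)/0.03060 = 0.08563/0.03060 = 2.798.
Two-sided p-value ≈ 2·Φ(−2.798) = 0.0051. With α = 0.025, reject H₀.

z = 2.798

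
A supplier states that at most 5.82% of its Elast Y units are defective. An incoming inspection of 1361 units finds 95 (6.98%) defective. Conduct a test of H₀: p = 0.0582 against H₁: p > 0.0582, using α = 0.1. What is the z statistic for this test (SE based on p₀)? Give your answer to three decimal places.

p̂ = 95/1361 ≈ 0.069802.
Standard error under H₀: √(0.0582×0.9418/1361) = 0.006346.
z = (0.069802 − 0.0582)/0.006346 = 0.011602/0.006346 = 1.828.
p-value = P(Z > 1.828) ≈ 0.0338. With α = 0.1, reject H₀.

z = 1.828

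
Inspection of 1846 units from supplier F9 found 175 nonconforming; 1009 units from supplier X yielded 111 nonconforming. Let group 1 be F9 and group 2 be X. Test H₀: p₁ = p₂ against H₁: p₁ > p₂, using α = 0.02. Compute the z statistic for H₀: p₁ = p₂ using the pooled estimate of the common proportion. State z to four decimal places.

p̂₁ = 175/1846 ≈ 0.094800, p̂₂ = 111/1009 ≈ 0.110010.
Pooled p̂ = (175+111)/(1846+1009) = 286/2855 = 0.100175.
SE = √(0.0901401 × 0.00153279) = 0.011754.
z = (0.094800 − 0.110010)/0.011754 = -0.015210/0.011754 = -1.2940.
p-value = P(Z > -1.294) ≈ 0.9022. With α = 0.02, fail to reject H₀.

z = -1.2940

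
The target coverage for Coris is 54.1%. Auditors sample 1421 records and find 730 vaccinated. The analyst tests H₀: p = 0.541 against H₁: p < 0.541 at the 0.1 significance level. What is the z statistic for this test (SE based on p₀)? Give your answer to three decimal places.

z = -2.063

p̂ = 730/1421 ≈ 0.513723.
Under H₀, SE = √(0.541·0.459/1421) = √(0.000174749) = 0.013219.
z = (0.513723 − 0.541)/0.013219 = -0.027277/0.013219 = -2.063.
p-value = P(Z < -2.063) ≈ 0.0195; since p < α = 0.1, reject H₀.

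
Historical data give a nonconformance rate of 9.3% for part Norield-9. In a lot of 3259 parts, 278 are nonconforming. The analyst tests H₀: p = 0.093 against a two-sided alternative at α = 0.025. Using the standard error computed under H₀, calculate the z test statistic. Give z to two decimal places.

p̂ = 278/3259 ≈ 0.0853.
Standard error under H₀: √(0.093×0.907/3259) = 0.0051.
z = (0.0853 − 0.093)/0.0051 = -0.0077/0.0051 = -1.51.
p-value = 2·P(Z > 1.513) ≈ 0.1303, so at α = 0.025 we fail to reject H₀.

z = -1.51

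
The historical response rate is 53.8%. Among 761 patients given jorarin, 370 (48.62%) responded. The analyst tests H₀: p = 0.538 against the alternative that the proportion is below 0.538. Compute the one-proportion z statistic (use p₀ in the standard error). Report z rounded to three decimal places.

p̂ = 370/761 = 0.486202.
Standard error under H₀: √(0.538×0.462/761) = 0.018073.
z = (0.486202 − 0.538)/0.018073 = -0.051798/0.018073 = -2.866.

z = -2.866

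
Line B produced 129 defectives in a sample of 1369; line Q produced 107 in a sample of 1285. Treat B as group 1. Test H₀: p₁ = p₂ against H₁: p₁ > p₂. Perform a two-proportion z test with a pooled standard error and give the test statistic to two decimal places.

p̂₁ = 129/1369 ≈ 0.09423, p̂₂ = 107/1285 ≈ 0.08327.
Pooled p̂ = (129+107)/(1369+1285) = 236/2654 = 0.08892.
SE = √(p̂(1−p̂)(1/n₁+1/n₂)) = √(0.08892·0.91108·0.00150867) = √(0.000122225) = 0.01106.
z = (0.09423 − 0.08327)/0.01106 = 0.01096/0.01106 = 0.99.
p-value = P(Z > 0.991) ≈ 0.1607.

z = 0.99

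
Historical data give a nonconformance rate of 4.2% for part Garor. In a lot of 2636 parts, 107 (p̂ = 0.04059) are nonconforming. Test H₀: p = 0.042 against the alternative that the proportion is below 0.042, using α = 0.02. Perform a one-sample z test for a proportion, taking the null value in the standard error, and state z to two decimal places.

z = -0.36

p̂ = 107/2636 = 0.0406.
Standard error under H₀: √(0.042×0.958/2636) = 0.0039.
z = (0.0406 − 0.042)/0.0039 = -0.0014/0.0039 = -0.36.
p-value = P(Z < -0.360) ≈ 0.3593; since p > α = 0.02, fail to reject H₀.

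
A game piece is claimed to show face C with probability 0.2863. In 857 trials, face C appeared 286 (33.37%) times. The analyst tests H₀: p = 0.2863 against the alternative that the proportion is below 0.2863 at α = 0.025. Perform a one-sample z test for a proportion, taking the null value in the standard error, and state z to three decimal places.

p̂ = 286/857 ≈ 0.33372.
SE = √(p₀(1−p₀)/n) = √(0.20433/857) = 0.01544.
z = (0.33372 − 0.2863)/0.01544 = 0.04742/0.01544 = 3.071.
p-value = P(Z < 3.071) ≈ 0.9989, so at α = 0.025 we fail to reject H₀.

z = 3.071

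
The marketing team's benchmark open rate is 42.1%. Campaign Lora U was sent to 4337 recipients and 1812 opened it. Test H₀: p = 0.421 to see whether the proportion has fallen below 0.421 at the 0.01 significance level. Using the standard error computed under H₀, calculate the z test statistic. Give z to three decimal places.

p̂ = 1812/4337 = 0.41780.
Under H₀, SE = √(0.421·0.579/4337) = √(5.62045e-05) = 0.00750.
z = (0.41780 − 0.421)/0.00750 = -0.00320/0.00750 = -0.427.
p-value = P(Z < -0.427) ≈ 0.3348; since p > α = 0.01, fail to reject H₀.

z = -0.427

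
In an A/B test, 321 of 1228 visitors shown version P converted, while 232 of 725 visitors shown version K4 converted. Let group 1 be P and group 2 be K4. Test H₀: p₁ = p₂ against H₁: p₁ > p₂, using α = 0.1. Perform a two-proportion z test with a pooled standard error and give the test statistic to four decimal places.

p̂₁ = 321/1228 ≈ 0.261401, p̂₂ = 232/725 ≈ 0.320000.
Pooled p̂ = (321+232)/(1228+725) = 553/1953 = 0.283154.
SE = √(0.202978 × 0.00219364) = 0.021101.
z = (0.261401 − 0.320000)/0.021101 = -0.058599/0.021101 = -2.7771.
p-value = P(Z > -2.777) ≈ 0.9973; since p > α = 0.1, fail to reject H₀.

z = -2.7771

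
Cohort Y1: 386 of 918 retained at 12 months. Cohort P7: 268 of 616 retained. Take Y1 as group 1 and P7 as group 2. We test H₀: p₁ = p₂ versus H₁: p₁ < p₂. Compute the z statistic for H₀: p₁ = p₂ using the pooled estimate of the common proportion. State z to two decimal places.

p̂₁ = 386/918 ≈ 0.4205, p̂₂ = 268/616 ≈ 0.4351.
Pooled p̂ = (386+268)/(918+616) = 654/1534 = 0.4263.
SE = √(0.244574 × 0.0027127) = 0.0258.
z = (0.4205 − 0.4351)/0.0258 = -0.0146/0.0258 = -0.57.
p-value = P(Z < -0.566) ≈ 0.2856.

z = -0.57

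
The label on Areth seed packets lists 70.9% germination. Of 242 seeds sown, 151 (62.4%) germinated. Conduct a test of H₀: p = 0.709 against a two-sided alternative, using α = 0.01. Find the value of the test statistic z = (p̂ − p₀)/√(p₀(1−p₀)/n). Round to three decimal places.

p̂ = 151/242 = 0.62397.
Standard error under H₀: √(0.709×0.291/242) = 0.02920.
z = (0.62397 − 0.709)/0.02920 = -0.08503/0.02920 = -2.912.
Two-sided p-value ≈ 2·Φ(−2.912) = 0.0036. With α = 0.01, reject H₀.

z = -2.912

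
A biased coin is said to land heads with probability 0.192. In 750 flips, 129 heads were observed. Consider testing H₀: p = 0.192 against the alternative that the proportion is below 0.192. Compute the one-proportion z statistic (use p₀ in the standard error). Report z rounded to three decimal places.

p̂ = 129/750 = 0.17200.
Under H₀, SE = √(0.192·0.808/750) = √(0.000206848) = 0.01438.
z = (0.17200 − 0.192)/0.01438 = -0.02000/0.01438 = -1.391.
p-value = P(Z < -1.391) ≈ 0.0822.

z = -1.391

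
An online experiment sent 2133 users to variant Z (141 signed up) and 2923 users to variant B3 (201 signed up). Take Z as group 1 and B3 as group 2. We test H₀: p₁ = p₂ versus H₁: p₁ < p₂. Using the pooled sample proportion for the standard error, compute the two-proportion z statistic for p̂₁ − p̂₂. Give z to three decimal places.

p̂₁ = 141/2133 ≈ 0.06610, p̂₂ = 201/2923 ≈ 0.06876.
Pooled p̂ = (141+201)/(2133+2923) = 342/5056 = 0.06764.
SE = √(p̂(1−p̂)(1/n₁+1/n₂)) = √(0.06764·0.93236·0.000810938) = √(5.11433e-05) = 0.00715.
z = (0.06610 − 0.06876)/0.00715 = -0.00266/0.00715 = -0.372.

z = -0.372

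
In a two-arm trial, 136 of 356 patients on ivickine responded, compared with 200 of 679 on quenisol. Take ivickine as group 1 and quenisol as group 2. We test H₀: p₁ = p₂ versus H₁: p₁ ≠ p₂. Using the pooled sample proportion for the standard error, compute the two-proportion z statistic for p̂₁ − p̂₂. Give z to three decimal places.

p̂₁ = 136/356 ≈ 0.38202, p̂₂ = 200/679 ≈ 0.29455.
Pooled p̂ = (136+200)/(356+679) = 336/1035 = 0.32464.
SE = √(p̂(1−p̂)(1/n₁+1/n₂)) = √(0.32464·0.67536·0.00428174) = √(0.000938764) = 0.03064.
z = (0.38202 − 0.29455)/0.03064 = 0.08747/0.03064 = 2.855.
Two-sided p-value ≈ 2·Φ(−2.855) = 0.0043.

z = 2.855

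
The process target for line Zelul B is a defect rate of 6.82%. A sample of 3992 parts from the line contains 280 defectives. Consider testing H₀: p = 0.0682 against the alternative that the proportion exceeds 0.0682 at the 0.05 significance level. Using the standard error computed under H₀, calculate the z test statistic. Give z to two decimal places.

z = 0.49

p̂ = 280/3992 ≈ 0.07014.
Standard error under H₀: √(0.0682×0.9318/3992) = 0.00399.
z = (0.07014 − 0.0682)/0.00399 = 0.00194/0.00399 = 0.49.
p-value = P(Z > 0.486) ≈ 0.3134; since p > α = 0.05, fail to reject H₀.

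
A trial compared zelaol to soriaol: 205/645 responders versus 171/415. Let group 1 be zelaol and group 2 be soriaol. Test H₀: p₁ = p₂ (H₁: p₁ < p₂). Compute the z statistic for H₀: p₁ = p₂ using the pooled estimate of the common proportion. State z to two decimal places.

z = -3.13

p̂₁ = 205/645 ≈ 0.3178, p̂₂ = 171/415 ≈ 0.4120.
Pooled p̂ = (205+171)/(645+415) = 376/1060 = 0.3547.
SE = √(p̂(1−p̂)(1/n₁+1/n₂)) = √(0.3547·0.6453·0.00396003) = √(0.000906422) = 0.0301.
z = (0.3178 − 0.4120)/0.0301 = -0.0942/0.0301 = -3.13.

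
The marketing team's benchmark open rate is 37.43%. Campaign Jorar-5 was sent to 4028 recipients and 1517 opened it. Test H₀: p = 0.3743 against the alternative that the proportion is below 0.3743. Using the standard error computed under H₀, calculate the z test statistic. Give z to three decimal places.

p̂ = 1517/4028 = 0.37661.
Under H₀, SE = √(0.3743·0.6257/4028) = √(5.81429e-05) = 0.00763.
z = (0.37661 − 0.3743)/0.00763 = 0.00231/0.00763 = 0.303.

z = 0.303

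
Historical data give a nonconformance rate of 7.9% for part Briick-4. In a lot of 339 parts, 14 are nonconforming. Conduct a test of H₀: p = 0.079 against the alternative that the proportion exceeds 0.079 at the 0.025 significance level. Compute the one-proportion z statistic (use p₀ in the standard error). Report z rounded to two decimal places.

p̂ = 14/339 = 0.04130.
Standard error under H₀: √(0.079×0.921/339) = 0.01465.
z = (0.04130 − 0.079)/0.01465 = -0.03770/0.01465 = -2.57.
p-value = P(Z > -2.573) ≈ 0.9950, so at α = 0.025 we fail to reject H₀.

z = -2.57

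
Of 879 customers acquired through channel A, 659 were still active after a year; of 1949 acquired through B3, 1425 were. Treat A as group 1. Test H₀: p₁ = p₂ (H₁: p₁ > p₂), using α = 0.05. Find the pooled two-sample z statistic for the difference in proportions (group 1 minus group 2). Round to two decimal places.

z = 1.04

p̂₁ = 659/879 ≈ 0.7497, p̂₂ = 1425/1949 ≈ 0.7311.
Pooled p̂ = (659+1425)/(879+1949) = 2084/2828 = 0.7369.
SE = √(0.193871 × 0.00165074) = 0.0179.
z = (0.7497 − 0.7311)/0.0179 = 0.0186/0.0179 = 1.04.
p-value = P(Z > 1.038) ≈ 0.1496; since p > α = 0.05, fail to reject H₀.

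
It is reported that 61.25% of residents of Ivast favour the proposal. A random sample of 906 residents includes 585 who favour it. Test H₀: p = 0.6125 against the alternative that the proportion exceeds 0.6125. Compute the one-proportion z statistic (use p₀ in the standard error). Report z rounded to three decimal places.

z = 2.051

p̂ = 585/906 = 0.64570.
Standard error under H₀: √(0.6125×0.3875/906) = 0.01619.
z = (0.64570 − 0.6125)/0.01619 = 0.03320/0.01619 = 2.051.
p-value = P(Z > 2.051) ≈ 0.0201.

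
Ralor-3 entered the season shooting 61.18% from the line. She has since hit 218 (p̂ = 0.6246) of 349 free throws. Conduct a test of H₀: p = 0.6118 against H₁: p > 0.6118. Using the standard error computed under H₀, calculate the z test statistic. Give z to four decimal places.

p̂ = 218/349 ≈ 0.624642.
Standard error under H₀: √(0.6118×0.3882/349) = 0.026087.
z = (0.624642 − 0.6118)/0.026087 = 0.012842/0.026087 = 0.4923.
p-value = P(Z > 0.492) ≈ 0.3113.

z = 0.4923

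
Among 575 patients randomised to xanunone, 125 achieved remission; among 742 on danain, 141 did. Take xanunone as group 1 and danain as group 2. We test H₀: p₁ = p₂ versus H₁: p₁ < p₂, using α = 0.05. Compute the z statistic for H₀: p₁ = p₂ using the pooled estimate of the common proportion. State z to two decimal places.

z = 1.23

p̂₁ = 125/575 = 0.2174, p̂₂ = 141/742 = 0.1900.
Pooled p̂ = (125+141)/(575+742) = 266/1317 = 0.2020.
SE = √(p̂(1−p̂)(1/n₁+1/n₂)) = √(0.2020·0.7980·0.00308684) = √(0.000497539) = 0.0223.
z = (0.2174 − 0.1900)/0.0223 = 0.0274/0.0223 = 1.23.
p-value = P(Z < 1.227) ≈ 0.8901; since p > α = 0.05, fail to reject H₀.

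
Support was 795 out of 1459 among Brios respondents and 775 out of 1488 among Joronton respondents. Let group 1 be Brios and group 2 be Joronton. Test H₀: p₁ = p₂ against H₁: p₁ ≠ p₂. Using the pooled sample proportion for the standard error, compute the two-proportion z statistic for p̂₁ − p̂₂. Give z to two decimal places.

p̂₁ = 795/1459 ≈ 0.5449, p̂₂ = 775/1488 ≈ 0.5208.
Pooled p̂ = (795+775)/(1459+1488) = 1570/2947 = 0.5327.
SE = √(p̂(1−p̂)(1/n₁+1/n₂)) = √(0.5327·0.4673·0.00135744) = √(0.000337905) = 0.0184.
z = (0.5449 − 0.5208)/0.0184 = 0.0241/0.0184 = 1.31.

z = 1.31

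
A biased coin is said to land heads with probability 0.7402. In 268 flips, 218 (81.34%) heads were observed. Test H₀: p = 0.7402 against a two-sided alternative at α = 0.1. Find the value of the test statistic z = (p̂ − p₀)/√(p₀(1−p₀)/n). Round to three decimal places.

p̂ = 218/268 = 0.813433.
Standard error under H₀: √(0.7402×0.2598/268) = 0.026787.
z = (0.813433 − 0.7402)/0.026787 = 0.073233/0.026787 = 2.734.
p-value = 2·P(Z > 2.734) ≈ 0.0063. With α = 0.1, reject H₀.

z = 2.734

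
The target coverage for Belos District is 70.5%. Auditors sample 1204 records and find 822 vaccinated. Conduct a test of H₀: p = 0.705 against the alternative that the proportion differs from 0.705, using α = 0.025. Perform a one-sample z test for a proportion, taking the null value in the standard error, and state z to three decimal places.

z = -1.695

p̂ = 822/1204 = 0.682724.
Standard error under H₀: √(0.705×0.295/1204) = 0.013143.
z = (0.682724 − 0.705)/0.013143 = -0.022276/0.013143 = -1.695.
Two-sided p-value ≈ 2·Φ(−1.695) = 0.0901, so at α = 0.025 we fail to reject H₀.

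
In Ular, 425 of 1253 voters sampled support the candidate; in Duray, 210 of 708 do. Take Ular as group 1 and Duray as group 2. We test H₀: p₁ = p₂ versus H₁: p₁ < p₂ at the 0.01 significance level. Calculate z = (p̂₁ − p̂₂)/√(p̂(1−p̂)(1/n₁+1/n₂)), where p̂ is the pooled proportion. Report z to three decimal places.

z = 1.935

p̂₁ = 425/1253 = 0.33919, p̂₂ = 210/708 = 0.29661.
Pooled p̂ = (425+210)/(1253+708) = 635/1961 = 0.32381.
SE = √(p̂(1−p̂)(1/n₁+1/n₂)) = √(0.32381·0.67619·0.00221051) = √(0.000484011) = 0.02200.
z = (0.33919 − 0.29661)/0.02200 = 0.04258/0.02200 = 1.935.
p-value = P(Z < 1.935) ≈ 0.9735; since p > α = 0.01, fail to reject H₀.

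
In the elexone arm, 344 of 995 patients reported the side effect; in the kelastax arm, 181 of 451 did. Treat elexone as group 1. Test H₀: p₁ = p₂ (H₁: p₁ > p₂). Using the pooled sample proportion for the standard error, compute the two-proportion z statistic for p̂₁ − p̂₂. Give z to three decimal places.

p̂₁ = 344/995 = 0.34573, p̂₂ = 181/451 = 0.40133.
Pooled p̂ = (344+181)/(995+451) = 525/1446 = 0.36307.
SE = √(p̂(1−p̂)(1/n₁+1/n₂)) = √(0.36307·0.63693·0.00322232) = √(0.000745163) = 0.02730.
z = (0.34573 − 0.40133)/0.02730 = -0.05560/0.02730 = -2.037.

z = -2.037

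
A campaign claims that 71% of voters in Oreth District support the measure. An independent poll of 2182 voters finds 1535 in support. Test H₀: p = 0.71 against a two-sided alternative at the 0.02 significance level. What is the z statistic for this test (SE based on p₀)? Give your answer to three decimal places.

p̂ = 1535/2182 = 0.70348.
Standard error under H₀: √(0.71×0.29/2182) = 0.00971.
z = (0.70348 − 0.71)/0.00971 = -0.00652/0.00971 = -0.671.
p-value = 2·P(Z > 0.671) ≈ 0.5023; since p > α = 0.02, fail to reject H₀.

z = -0.671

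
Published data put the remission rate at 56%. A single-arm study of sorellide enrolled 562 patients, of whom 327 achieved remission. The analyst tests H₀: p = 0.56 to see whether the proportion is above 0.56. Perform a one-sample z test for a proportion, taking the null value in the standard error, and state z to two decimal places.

z = 1.04

p̂ = 327/562 = 0.58185.
Standard error under H₀: √(0.56×0.44/562) = 0.02094.
z = (0.58185 − 0.56)/0.02094 = 0.02185/0.02094 = 1.04.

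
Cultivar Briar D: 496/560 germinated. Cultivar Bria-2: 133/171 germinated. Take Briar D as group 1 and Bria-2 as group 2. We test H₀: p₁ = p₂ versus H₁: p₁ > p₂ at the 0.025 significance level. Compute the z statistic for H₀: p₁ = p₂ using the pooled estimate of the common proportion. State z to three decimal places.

p̂₁ = 496/560 ≈ 0.885714, p̂₂ = 133/171 ≈ 0.777778.
Pooled p̂ = (496+133)/(560+171) = 629/731 = 0.860465.
SE = √(0.120065 × 0.00763367) = 0.030274.
z = (0.885714 − 0.777778)/0.030274 = 0.107936/0.030274 = 3.565.
p-value = P(Z > 3.565) ≈ 0.0002, so at α = 0.025 we reject H₀.

z = 3.565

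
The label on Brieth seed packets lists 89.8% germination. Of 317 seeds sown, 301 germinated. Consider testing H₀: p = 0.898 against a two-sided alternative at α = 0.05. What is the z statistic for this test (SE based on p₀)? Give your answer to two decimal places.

z = 3.03

p̂ = 301/317 = 0.9495.
Standard error under H₀: √(0.898×0.102/317) = 0.0170.
z = (0.9495 − 0.898)/0.0170 = 0.0515/0.0170 = 3.03.
p-value = 2·P(Z > 3.031) ≈ 0.0024. With α = 0.05, reject H₀.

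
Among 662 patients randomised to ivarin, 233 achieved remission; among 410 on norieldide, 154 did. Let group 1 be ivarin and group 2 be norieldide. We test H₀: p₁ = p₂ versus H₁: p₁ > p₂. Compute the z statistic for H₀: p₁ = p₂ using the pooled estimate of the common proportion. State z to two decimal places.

z = -0.78

p̂₁ = 233/662 ≈ 0.3520, p̂₂ = 154/410 ≈ 0.3756.
Pooled p̂ = (233+154)/(662+410) = 387/1072 = 0.3610.
SE = √(0.230681 × 0.0039496) = 0.0302.
z = (0.3520 − 0.3756)/0.0302 = -0.0236/0.0302 = -0.78.
p-value = P(Z > -0.783) ≈ 0.7833.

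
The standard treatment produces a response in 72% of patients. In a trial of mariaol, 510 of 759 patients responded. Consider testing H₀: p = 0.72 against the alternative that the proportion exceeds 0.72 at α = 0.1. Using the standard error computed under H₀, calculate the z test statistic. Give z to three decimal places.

z = -2.949

p̂ = 510/759 = 0.671937.
Under H₀, SE = √(0.72·0.28/759) = √(0.000265613) = 0.016298.
z = (0.671937 − 0.72)/0.016298 = -0.048063/0.016298 = -2.949.
p-value = P(Z > -2.949) ≈ 0.9984, so at α = 0.1 we fail to reject H₀.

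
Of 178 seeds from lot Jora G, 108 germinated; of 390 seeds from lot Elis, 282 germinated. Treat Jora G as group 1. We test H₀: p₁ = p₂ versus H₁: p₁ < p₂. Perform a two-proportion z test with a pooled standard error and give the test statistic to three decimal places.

z = -2.773

p̂₁ = 108/178 = 0.60674, p̂₂ = 282/390 = 0.72308.
Pooled p̂ = (108+282)/(178+390) = 390/568 = 0.68662.
SE = √(p̂(1−p̂)(1/n₁+1/n₂)) = √(0.68662·0.31338·0.00818208) = √(0.00176056) = 0.04196.
z = (0.60674 − 0.72308)/0.04196 = -0.11634/0.04196 = -2.773.
p-value = P(Z < -2.773) ≈ 0.0028.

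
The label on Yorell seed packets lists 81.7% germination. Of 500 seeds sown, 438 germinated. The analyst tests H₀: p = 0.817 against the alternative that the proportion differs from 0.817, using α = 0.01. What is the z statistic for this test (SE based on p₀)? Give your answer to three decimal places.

z = 3.412

p̂ = 438/500 = 0.87600.
SE = √(p₀(1−p₀)/n) = √(0.14951/500) = 0.01729.
z = (0.87600 − 0.817)/0.01729 = 0.05900/0.01729 = 3.412.
Two-sided p-value ≈ 2·Φ(−3.412) = 0.0006; since p < α = 0.01, reject H₀.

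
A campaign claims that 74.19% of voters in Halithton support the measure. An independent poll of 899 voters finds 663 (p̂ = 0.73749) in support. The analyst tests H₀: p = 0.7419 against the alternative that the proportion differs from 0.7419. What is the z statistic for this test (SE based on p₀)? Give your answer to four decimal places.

p̂ = 663/899 ≈ 0.7374861.
SE = √(p₀(1−p₀)/n) = √(0.19148/899) = 0.0145944.
z = (0.7374861 − 0.7419)/0.0145944 = -0.0044139/0.0145944 = -0.3024.

z = -0.3024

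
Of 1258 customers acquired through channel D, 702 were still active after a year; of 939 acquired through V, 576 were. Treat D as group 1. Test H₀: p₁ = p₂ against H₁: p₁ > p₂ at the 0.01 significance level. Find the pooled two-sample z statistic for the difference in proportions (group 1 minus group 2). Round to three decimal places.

p̂₁ = 702/1258 = 0.55803, p̂₂ = 576/939 = 0.61342.
Pooled p̂ = (702+576)/(1258+939) = 1278/2197 = 0.58170.
SE = √(p̂(1−p̂)(1/n₁+1/n₂)) = √(0.58170·0.41830·0.00185988) = √(0.000452554) = 0.02127.
z = (0.55803 − 0.61342)/0.02127 = -0.05539/0.02127 = -2.604.
p-value = P(Z > -2.604) ≈ 0.9954; since p > α = 0.01, fail to reject H₀.

z = -2.604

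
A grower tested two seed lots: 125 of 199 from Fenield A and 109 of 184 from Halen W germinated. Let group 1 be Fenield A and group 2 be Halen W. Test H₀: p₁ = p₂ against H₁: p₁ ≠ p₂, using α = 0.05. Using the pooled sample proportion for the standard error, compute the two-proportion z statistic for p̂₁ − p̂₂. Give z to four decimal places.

p̂₁ = 125/199 = 0.628141, p̂₂ = 109/184 = 0.592391.
Pooled p̂ = (125+109)/(199+184) = 234/383 = 0.610966.
SE = √(p̂(1−p̂)(1/n₁+1/n₂)) = √(0.610966·0.389034·0.0104599) = √(0.00248618) = 0.049862.
z = (0.628141 − 0.592391)/0.049862 = 0.035750/0.049862 = 0.7170.
Two-sided p-value ≈ 2·Φ(−0.717) = 0.4734, so at α = 0.05 we fail to reject H₀.

z = 0.7170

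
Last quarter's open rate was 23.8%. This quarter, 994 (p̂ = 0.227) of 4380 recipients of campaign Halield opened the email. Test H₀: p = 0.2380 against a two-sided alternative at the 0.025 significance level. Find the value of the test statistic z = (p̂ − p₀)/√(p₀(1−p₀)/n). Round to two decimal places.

p̂ = 994/4380 ≈ 0.22694.
Standard error under H₀: √(0.238×0.762/4380) = 0.00643.
z = (0.22694 − 0.238)/0.00643 = -0.01106/0.00643 = -1.72.
p-value = 2·P(Z > 1.719) ≈ 0.0857; since p > α = 0.025, fail to reject H₀.

z = -1.72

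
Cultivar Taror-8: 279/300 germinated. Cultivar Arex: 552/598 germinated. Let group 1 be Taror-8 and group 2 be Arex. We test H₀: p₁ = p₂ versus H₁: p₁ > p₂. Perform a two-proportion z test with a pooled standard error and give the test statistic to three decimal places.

z = 0.372

p̂₁ = 279/300 ≈ 0.93000, p̂₂ = 552/598 ≈ 0.92308.
Pooled p̂ = (279+552)/(300+598) = 831/898 = 0.92539.
SE = √(0.0690436 × 0.00500557) = 0.01859.
z = (0.93000 − 0.92308)/0.01859 = 0.00692/0.01859 = 0.372.
p-value = P(Z > 0.372) ≈ 0.3548.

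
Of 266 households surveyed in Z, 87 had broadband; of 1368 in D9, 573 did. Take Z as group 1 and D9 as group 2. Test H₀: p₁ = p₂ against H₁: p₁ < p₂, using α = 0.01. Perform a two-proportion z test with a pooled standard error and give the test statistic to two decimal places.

z = -2.79

p̂₁ = 87/266 ≈ 0.3271, p̂₂ = 573/1368 ≈ 0.4189.
Pooled p̂ = (87+573)/(266+1368) = 660/1634 = 0.4039.
SE = √(p̂(1−p̂)(1/n₁+1/n₂)) = √(0.4039·0.5961·0.00449039) = √(0.00108114) = 0.0329.
z = (0.3271 − 0.4189)/0.0329 = -0.0918/0.0329 = -2.79.
p-value = P(Z < -2.792) ≈ 0.0026. With α = 0.01, reject H₀.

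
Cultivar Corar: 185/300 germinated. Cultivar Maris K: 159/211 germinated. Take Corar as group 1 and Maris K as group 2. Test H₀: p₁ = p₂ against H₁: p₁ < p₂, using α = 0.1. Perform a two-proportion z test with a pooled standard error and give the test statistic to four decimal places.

p̂₁ = 185/300 = 0.616667, p̂₂ = 159/211 = 0.753555.
Pooled p̂ = (185+159)/(300+211) = 344/511 = 0.673190.
SE = √(0.220005 × 0.00807267) = 0.042143.
z = (0.616667 − 0.753555)/0.042143 = -0.136888/0.042143 = -3.2482.
p-value = P(Z < -3.248) ≈ 0.0006, so at α = 0.1 we reject H₀.

z = -3.2482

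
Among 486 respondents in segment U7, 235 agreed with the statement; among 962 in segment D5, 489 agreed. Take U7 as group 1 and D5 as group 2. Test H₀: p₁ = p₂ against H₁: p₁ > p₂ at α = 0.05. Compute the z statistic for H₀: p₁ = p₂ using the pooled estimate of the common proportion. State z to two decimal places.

p̂₁ = 235/486 = 0.4835, p̂₂ = 489/962 = 0.5083.
Pooled p̂ = (235+489)/(486+962) = 724/1448 = 0.5000.
SE = √(p̂(1−p̂)(1/n₁+1/n₂)) = √(0.5000·0.5000·0.00309711) = √(0.000774279) = 0.0278.
z = (0.4835 − 0.5083)/0.0278 = -0.0248/0.0278 = -0.89.
p-value = P(Z > -0.890) ≈ 0.8134; since p > α = 0.05, fail to reject H₀.

z = -0.89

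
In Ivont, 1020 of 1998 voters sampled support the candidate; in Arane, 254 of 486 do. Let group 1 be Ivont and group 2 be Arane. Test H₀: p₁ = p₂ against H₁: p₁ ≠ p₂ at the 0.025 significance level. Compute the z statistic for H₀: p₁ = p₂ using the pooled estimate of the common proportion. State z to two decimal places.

p̂₁ = 1020/1998 ≈ 0.5105, p̂₂ = 254/486 ≈ 0.5226.
Pooled p̂ = (1020+254)/(1998+486) = 1274/2484 = 0.5129.
SE = √(0.249834 × 0.00255811) = 0.0253.
z = (0.5105 − 0.5226)/0.0253 = -0.0121/0.0253 = -0.48.
p-value = 2·P(Z > 0.480) ≈ 0.6315, so at α = 0.025 we fail to reject H₀.

z = -0.48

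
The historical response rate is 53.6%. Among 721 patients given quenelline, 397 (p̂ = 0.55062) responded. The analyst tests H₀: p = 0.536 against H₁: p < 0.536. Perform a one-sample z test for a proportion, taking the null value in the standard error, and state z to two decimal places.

z = 0.79

p̂ = 397/721 ≈ 0.55062.
Under H₀, SE = √(0.536·0.464/721) = √(0.000344943) = 0.01857.
z = (0.55062 − 0.536)/0.01857 = 0.01462/0.01857 = 0.79.
p-value = P(Z < 0.787) ≈ 0.7845.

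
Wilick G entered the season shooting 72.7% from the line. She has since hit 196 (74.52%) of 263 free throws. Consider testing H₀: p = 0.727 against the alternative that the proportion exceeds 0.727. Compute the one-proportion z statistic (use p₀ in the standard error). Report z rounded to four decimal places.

z = 0.6642

p̂ = 196/263 = 0.745247.
SE = √(p₀(1−p₀)/n) = √(0.19847/263) = 0.027471.
z = (0.745247 − 0.727)/0.027471 = 0.018247/0.027471 = 0.6642.
p-value = P(Z > 0.664) ≈ 0.2533.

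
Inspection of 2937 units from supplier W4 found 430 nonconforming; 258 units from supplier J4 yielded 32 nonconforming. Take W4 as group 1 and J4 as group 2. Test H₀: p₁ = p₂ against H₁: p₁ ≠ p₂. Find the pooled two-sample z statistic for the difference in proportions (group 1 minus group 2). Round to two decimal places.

z = 0.98

p̂₁ = 430/2937 ≈ 0.1464, p̂₂ = 32/258 ≈ 0.1240.
Pooled p̂ = (430+32)/(2937+258) = 462/3195 = 0.1446.
SE = √(p̂(1−p̂)(1/n₁+1/n₂)) = √(0.1446·0.8554·0.00421645) = √(0.000521539) = 0.0228.
z = (0.1464 − 0.1240)/0.0228 = 0.0224/0.0228 = 0.98.
p-value = 2·P(Z > 0.980) ≈ 0.3272.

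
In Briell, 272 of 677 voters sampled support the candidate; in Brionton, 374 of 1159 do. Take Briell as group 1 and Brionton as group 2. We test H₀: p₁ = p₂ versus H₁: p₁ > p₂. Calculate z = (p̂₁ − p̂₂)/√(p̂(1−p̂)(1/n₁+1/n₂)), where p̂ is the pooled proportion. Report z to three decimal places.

p̂₁ = 272/677 ≈ 0.40177, p̂₂ = 374/1159 ≈ 0.32269.
Pooled p̂ = (272+374)/(677+1159) = 646/1836 = 0.35185.
SE = √(0.228052 × 0.00233992) = 0.02310.
z = (0.40177 − 0.32269)/0.02310 = 0.07908/0.02310 = 3.423.

z = 3.423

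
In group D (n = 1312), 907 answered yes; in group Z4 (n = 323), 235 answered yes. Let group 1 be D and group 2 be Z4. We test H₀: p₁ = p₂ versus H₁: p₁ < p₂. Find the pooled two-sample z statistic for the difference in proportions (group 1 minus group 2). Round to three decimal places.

p̂₁ = 907/1312 = 0.69131, p̂₂ = 235/323 = 0.72755.
Pooled p̂ = (907+235)/(1312+323) = 1142/1635 = 0.69847.
SE = √(p̂(1−p̂)(1/n₁+1/n₂)) = √(0.69847·0.30153·0.00385817) = √(0.000812566) = 0.02851.
z = (0.69131 − 0.72755)/0.02851 = -0.03624/0.02851 = -1.271.
p-value = P(Z < -1.271) ≈ 0.1018.

z = -1.271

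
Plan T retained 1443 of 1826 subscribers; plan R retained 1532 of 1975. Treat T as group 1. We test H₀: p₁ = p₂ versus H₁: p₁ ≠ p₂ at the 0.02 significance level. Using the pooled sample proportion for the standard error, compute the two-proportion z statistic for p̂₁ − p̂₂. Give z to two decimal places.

p̂₁ = 1443/1826 ≈ 0.7903, p̂₂ = 1532/1975 ≈ 0.7757.
Pooled p̂ = (1443+1532)/(1826+1975) = 2975/3801 = 0.7827.
SE = √(0.170087 × 0.00105397) = 0.0134.
z = (0.7903 − 0.7757)/0.0134 = 0.0146/0.0134 = 1.09.
Two-sided p-value ≈ 2·Φ(−1.087) = 0.2770. With α = 0.02, fail to reject H₀.

z = 1.09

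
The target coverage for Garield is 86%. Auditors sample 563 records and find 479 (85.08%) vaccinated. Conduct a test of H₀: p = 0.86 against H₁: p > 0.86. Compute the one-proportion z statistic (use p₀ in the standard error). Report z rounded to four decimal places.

p̂ = 479/563 = 0.850799.
SE = √(p₀(1−p₀)/n) = √(0.1204/563) = 0.014624.
z = (0.850799 − 0.86)/0.014624 = -0.009201/0.014624 = -0.6292.
p-value = P(Z > -0.629) ≈ 0.7354.

z = -0.6292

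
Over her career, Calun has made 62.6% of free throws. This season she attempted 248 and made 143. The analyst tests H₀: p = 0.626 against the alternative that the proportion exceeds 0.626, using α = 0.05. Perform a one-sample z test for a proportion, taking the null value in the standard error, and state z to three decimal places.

z = -1.607

p̂ = 143/248 ≈ 0.57661.
Under H₀, SE = √(0.626·0.374/248) = √(0.000944048) = 0.03073.
z = (0.57661 − 0.626)/0.03073 = -0.04939/0.03073 = -1.607.
p-value = P(Z > -1.607) ≈ 0.9460. With α = 0.05, fail to reject H₀.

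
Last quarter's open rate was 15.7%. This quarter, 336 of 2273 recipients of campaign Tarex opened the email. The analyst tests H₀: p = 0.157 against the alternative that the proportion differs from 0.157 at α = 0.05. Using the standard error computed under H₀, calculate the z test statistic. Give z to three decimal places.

p̂ = 336/2273 = 0.14782.
SE = √(p₀(1−p₀)/n) = √(0.13235/2273) = 0.00763.
z = (0.14782 − 0.157)/0.00763 = -0.00918/0.00763 = -1.203.
p-value = 2·P(Z > 1.203) ≈ 0.2291, so at α = 0.05 we fail to reject H₀.

z = -1.203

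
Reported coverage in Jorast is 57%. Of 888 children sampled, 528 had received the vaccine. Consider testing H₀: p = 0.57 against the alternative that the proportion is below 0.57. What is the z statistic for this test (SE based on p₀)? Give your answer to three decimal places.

z = 1.480

p̂ = 528/888 ≈ 0.59459.
SE = √(p₀(1−p₀)/n) = √(0.2451/888) = 0.01661.
z = (0.59459 − 0.57)/0.01661 = 0.02459/0.01661 = 1.480.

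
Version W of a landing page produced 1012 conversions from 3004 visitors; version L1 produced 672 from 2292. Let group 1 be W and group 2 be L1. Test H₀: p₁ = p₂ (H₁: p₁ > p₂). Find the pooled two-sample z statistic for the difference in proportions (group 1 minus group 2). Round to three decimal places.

p̂₁ = 1012/3004 = 0.336884, p̂₂ = 672/2292 = 0.293194.
Pooled p̂ = (1012+672)/(3004+2292) = 1684/5296 = 0.317976.
SE = √(p̂(1−p̂)(1/n₁+1/n₂)) = √(0.317976·0.682024·0.00076919) = √(0.000166812) = 0.012916.
z = (0.336884 − 0.293194)/0.012916 = 0.043690/0.012916 = 3.383.
p-value = P(Z > 3.383) ≈ 0.0004.

z = 3.383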